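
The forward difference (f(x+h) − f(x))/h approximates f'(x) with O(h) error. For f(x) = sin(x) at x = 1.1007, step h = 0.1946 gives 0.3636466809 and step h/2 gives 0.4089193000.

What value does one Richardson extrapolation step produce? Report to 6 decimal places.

0.454192

Order 1 gives 2^r = 2 and 2^r − 1 = 1.
Numerator 2×A(h/2) − A(h) = 2×0.4089193000 − 0.3636466809 = 0.4541919191
(2×0.4089193000 − 0.3636466809)/(2 − 1) = 0.4541919191
Shift from A(h/2): +0.0452726191.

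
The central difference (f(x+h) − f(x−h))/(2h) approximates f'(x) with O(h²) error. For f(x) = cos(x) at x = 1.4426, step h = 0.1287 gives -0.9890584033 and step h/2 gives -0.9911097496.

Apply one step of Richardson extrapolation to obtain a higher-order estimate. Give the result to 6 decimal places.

-0.991794

Order 2 gives 2^r = 4 and 2^r − 1 = 3.
Top: 4(-0.9911097496) − (-0.9890584033) = -2.9753805951
Denominator 4 − 1 = 3.
So the Richardson estimate is -0.9917935317.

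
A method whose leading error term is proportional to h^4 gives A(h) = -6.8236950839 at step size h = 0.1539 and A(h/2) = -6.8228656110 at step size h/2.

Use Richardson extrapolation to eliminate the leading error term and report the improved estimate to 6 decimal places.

-6.822810

Leading term ∝ h^4; use weight 16 = 2^4.
Top: 16(-6.8228656110) − (-6.8236950839) = -102.3421546921
Divide by 2^4 − 1 = 15.
(16·(-6.8228656110) − (-6.8236950839))/(16 − 1) = -6.8228103128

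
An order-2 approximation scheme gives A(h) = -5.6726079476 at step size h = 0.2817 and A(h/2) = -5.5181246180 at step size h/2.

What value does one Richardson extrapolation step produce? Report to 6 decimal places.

-5.466630

Leading term ∝ h^2; use weight 4 = 2^2.
2^2 × A(h/2) = -22.0724984720; minus A(h) gives -16.3998905244.
R = (-16.3998905244)/3 = -5.4666301748
Gap between inputs: 1.545e-01; correction applied: +0.0514944432.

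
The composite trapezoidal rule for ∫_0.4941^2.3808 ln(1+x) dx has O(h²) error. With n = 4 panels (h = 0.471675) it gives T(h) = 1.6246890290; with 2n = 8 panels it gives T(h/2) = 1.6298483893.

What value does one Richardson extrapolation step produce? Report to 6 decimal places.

1.631568

With r = 2 the leading error scales as h^2, so the weight is 2^2 = 4.
Weighted: 6.5193935572 − 1.6246890290 = 4.8947045282
Denominator 4 − 1 = 3.
4.8947045282 ÷ 3 = 1.6315681761
Gap between inputs: 5.159e-03; correction applied: +0.0017197868.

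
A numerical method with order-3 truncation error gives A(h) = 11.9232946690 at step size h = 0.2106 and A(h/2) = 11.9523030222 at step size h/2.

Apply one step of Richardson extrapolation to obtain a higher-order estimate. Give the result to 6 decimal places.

The method has order 3: 2^3 = 8.
Difference of the inputs: 11.9523030222 − 11.9232946690 = 0.0290083532
Correction (A(h/2) − A(h))/(8 − 1) = 0.0290083532/7 = 0.0041440505
R = 11.9523030222 + 0.0041440505 = 11.9564470727
Correction |R − A(h/2)| = 4.144e-03; gap |A(h/2) − A(h)| = 2.901e-02.

11.956447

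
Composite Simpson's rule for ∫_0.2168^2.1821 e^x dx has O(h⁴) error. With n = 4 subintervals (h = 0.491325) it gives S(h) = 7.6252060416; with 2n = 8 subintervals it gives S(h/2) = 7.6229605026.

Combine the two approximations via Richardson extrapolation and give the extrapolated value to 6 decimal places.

With r = 4 the leading error scales as h^4, so the weight is 2^4 = 16.
Numerator 16 × A(h/2) − A(h) = 16 × 7.6229605026 − 7.6252060416 = 114.3421620000
114.3421620000 ÷ 15 = 7.6228108000
Correction |R − A(h/2)| = 1.497e-04; gap |A(h/2) − A(h)| = 2.246e-03.

7.622811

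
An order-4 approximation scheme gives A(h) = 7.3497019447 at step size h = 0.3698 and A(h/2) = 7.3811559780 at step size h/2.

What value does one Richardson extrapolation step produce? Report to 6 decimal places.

Leading term ∝ h^4; use weight 16 = 2^4.
Top: 16(7.3811559780) − (7.3497019447) = 110.7487937033
Divide by 2^4 − 1 = 15.
R = 110.7487937033/15 = 7.3832529136

7.383253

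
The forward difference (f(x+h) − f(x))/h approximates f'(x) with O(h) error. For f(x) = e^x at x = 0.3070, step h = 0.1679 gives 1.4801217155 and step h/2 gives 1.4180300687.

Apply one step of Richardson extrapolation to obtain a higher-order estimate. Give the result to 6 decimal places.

The method has order 1: 2^1 = 2.
2^1·A(h/2) = 2.8360601374; minus A(h) gives 1.3559384219.
1.3559384219 ÷ 1 = 1.3559384219

1.355938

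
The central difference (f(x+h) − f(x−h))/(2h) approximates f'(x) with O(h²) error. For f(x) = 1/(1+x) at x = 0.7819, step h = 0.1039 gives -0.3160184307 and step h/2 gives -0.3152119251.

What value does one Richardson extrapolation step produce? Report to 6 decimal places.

With r = 2 the leading error scales as h^2, so the weight is 2^2 = 4.
Difference of the inputs: -0.3152119251 − (-0.3160184307) = 0.0008065056
Divide by 2^2 − 1 = 3: 0.0008065056/3 = 0.0002688352
R = -0.3152119251 + 0.0002688352 = -0.3149430899

-0.314943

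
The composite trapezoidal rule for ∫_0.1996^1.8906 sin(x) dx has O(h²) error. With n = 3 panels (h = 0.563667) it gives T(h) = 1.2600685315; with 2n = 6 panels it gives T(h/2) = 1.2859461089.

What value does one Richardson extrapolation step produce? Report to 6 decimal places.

1.294572

With r = 2 the leading error scales as h^2, so the weight is 2^2 = 4.
Numerator 4×A(h/2) − A(h) = 4×1.2859461089 − 1.2600685315 = 3.8837159041
Divide by 2^2 − 1 = 3.
3.8837159041 ÷ 3 = 1.2945719680
Correction |R − A(h/2)| = 8.626e-03; gap |A(h/2) − A(h)| = 2.588e-02.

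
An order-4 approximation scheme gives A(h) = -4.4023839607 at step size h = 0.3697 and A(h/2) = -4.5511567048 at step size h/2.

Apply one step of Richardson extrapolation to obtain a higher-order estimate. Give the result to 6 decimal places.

The method has order 4: 2^4 = 16.
2^4*A(h/2) = -72.8185072768; minus A(h) gives -68.4161233161.
Denominator 16 − 1 = 15.
(16*(-4.5511567048) − (-4.4023839607))/(16 − 1) = -4.5610748877

-4.561075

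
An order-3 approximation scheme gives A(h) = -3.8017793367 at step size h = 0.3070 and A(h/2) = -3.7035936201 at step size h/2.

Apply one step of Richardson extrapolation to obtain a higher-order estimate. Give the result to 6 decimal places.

-3.689567

Error is O(h^3); halving h shrinks it by 2^3 = 8.
Top: 8(-3.7035936201) − (-3.8017793367) = -25.8269696241
Extrapolated: (-25.8269696241) / 7 = -3.6895670892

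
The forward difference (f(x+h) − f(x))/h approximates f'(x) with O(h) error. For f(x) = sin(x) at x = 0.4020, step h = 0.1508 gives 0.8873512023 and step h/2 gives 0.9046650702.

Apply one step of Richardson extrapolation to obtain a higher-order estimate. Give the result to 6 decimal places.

0.921979

Error is O(h^1); halving h shrinks it by 2^1 = 2.
Weighted: 1.8093301404 − 0.8873512023 = 0.9219789381
R = 0.9219789381/1 = 0.9219789381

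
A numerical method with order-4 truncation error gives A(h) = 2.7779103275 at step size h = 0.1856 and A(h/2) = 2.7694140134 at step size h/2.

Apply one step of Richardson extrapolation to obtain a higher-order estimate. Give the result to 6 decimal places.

2.768848

Error is O(h^4); halving h shrinks it by 2^4 = 16.
16*2.7694140134 = 44.3106242144; 44.3106242144 − 2.7779103275 = 41.5327138869
41.5327138869 ÷ 15 = 2.7688475925
Correction |R − A(h/2)| = 5.664e-04; gap |A(h/2) − A(h)| = 8.496e-03.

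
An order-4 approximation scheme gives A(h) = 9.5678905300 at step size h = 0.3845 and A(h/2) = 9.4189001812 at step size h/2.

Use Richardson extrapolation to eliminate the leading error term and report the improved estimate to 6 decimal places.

9.408967

The method has order 4: 2^4 = 16.
Top: 16(9.4189001812) − (9.5678905300) = 141.1345123692
Divide by 2^4 − 1 = 15.
R = 141.1345123692/15 = 9.4089674913
Gap between inputs: 1.490e-01; correction applied: −0.0099326899.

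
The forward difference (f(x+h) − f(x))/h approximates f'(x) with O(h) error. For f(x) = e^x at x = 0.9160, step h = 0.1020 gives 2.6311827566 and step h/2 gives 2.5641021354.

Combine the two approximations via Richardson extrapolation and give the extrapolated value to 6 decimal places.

2.497022

r = 1: numerator weight 2, denominator 1.
2^1×A(h/2) = 5.1282042708; minus A(h) gives 2.4970215142.
Divide by 2^1 − 1 = 1.
Extrapolated: 2.4970215142 / 1 = 2.4970215142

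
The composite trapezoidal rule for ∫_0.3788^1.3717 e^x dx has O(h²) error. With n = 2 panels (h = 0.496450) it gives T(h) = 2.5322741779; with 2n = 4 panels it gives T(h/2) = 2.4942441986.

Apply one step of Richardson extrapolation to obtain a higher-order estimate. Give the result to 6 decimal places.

With r = 2 the leading error scales as h^2, so the weight is 2^2 = 4.
4 × 2.4942441986 − 2.5322741779 = 7.4447026165
Divide by 2^2 − 1 = 3.
(4 × 2.4942441986 − 2.5322741779)/(4 − 1) = 2.4815675388
Correction |R − A(h/2)| = 1.268e-02; gap |A(h/2) − A(h)| = 3.803e-02.

2.481568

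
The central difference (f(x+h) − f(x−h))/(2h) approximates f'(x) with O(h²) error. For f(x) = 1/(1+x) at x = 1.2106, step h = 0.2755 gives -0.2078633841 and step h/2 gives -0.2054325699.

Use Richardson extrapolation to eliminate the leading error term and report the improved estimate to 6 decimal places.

Method order is 2; weight 2^2 = 4.
2^2·A(h/2) = -0.8217302796; minus A(h) gives -0.6138668955.
R = (-0.6138668955)/3 = -0.2046222985

-0.204622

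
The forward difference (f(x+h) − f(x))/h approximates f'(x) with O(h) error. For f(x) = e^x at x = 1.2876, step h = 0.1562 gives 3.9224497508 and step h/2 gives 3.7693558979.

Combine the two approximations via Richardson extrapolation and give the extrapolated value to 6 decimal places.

r = 1: numerator weight 2, denominator 1.
2^1*A(h/2) = 7.5387117958; minus A(h) gives 3.6162620450.
(2*3.7693558979 − 3.9224497508)/(2 − 1) = 3.6162620450

3.616262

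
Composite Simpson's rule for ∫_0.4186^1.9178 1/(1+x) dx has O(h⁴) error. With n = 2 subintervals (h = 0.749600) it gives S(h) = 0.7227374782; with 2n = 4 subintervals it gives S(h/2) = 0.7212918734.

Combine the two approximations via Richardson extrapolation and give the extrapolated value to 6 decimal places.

0.721195

Method order is 4; weight 2^4 = 16.
16×0.7212918734 = 11.5406699744; subtract 0.7227374782 → 10.8179324962
Divide by 2^4 − 1 = 15.
Extrapolated: 10.8179324962 / 15 = 0.7211954997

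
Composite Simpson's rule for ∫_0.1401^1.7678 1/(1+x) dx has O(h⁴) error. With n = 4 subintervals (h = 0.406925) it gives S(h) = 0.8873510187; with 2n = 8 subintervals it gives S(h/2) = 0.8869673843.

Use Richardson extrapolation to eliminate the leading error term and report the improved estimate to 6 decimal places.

r = 4: numerator weight 16, denominator 15.
Difference of the inputs: 0.8869673843 − 0.8873510187 = -0.0003836344
Divide by 2^4 − 1 = 15: (-0.0003836344)/15 = -0.0000255756
R = A(h/2) + (A(h/2) − A(h))/15 = 0.8869673843 − 0.0000255756 = 0.8869418087
Shift from A(h/2): −0.0000255756.

0.886942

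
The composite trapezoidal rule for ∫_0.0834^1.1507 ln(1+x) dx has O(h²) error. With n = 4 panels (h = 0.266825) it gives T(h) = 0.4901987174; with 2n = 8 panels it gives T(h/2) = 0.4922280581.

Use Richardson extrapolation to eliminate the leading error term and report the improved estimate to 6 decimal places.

Leading term ∝ h^2; use weight 4 = 2^2.
4×0.4922280581 = 1.9689122324; subtract 0.4901987174 → 1.4787135150
R = 1.4787135150/3 = 0.4929045050

0.492905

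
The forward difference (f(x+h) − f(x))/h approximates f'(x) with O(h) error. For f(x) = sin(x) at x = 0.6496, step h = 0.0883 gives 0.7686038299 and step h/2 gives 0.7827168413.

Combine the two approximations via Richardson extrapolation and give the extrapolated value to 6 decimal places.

Error is O(h^1); halving h shrinks it by 2^1 = 2.
2 × 0.7827168413 = 1.5654336826; subtract 0.7686038299 → 0.7968298527
R = 0.7968298527/1 = 0.7968298527

0.796830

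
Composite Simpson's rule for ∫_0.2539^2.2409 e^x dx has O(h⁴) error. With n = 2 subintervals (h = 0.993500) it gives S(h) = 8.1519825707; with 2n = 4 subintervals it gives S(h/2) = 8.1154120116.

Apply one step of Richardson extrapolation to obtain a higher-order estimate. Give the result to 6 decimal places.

8.112974

Method order is 4; weight 2^4 = 16.
Difference of the inputs: 8.1154120116 − 8.1519825707 = -0.0365705591
Correction (A(h/2) − A(h))/(16 − 1) = (-0.0365705591)/15 = -0.0024380373
R = A(h/2) + (A(h/2) − A(h))/15 = 8.1154120116 − 0.0024380373 = 8.1129739743
Correction |R − A(h/2)| = 2.438e-03; gap |A(h/2) − A(h)| = 3.657e-02.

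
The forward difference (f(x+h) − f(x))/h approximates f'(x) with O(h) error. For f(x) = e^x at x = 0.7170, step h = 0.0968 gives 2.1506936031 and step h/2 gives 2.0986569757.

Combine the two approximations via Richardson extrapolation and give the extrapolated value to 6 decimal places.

2.046620

With r = 1 the leading error scales as h^1, so the weight is 2^1 = 2.
2^1·A(h/2) = 4.1973139514; minus A(h) gives 2.0466203483.
(2·2.0986569757 − 2.1506936031)/(2 − 1) = 2.0466203483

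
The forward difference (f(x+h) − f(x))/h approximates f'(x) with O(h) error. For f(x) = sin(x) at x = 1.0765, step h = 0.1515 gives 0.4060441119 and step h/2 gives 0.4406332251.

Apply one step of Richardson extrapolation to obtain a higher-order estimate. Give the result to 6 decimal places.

With r = 1 the leading error scales as h^1, so the weight is 2^1 = 2.
A(h/2) − A(h) = 0.4406332251 − 0.4060441119 = 0.0345891132
Divide by 2^1 − 1 = 1: 0.0345891132/1 = 0.0345891132
R = A(h/2) + (A(h/2) − A(h))/1 = 0.4406332251 + 0.0345891132 = 0.4752223383

0.475222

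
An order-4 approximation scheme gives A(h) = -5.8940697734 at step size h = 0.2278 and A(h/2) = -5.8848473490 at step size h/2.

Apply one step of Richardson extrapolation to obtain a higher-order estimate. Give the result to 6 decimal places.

-5.884233

Method order is 4; weight 2^4 = 16.
A(h/2) − A(h) = -5.8848473490 − (-5.8940697734) = 0.0092224244
Correction (A(h/2) − A(h))/(16 − 1) = 0.0092224244/15 = 0.0006148283
R = -5.8848473490 + 0.0006148283 = -5.8842325207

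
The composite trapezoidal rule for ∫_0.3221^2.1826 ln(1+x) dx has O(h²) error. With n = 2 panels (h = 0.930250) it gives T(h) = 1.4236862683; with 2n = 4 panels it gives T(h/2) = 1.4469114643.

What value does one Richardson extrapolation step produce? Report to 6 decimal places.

1.454653

Method order is 2; weight 2^2 = 4.
4·1.4469114643 − 1.4236862683 = 4.3639595889
Divide by 2^2 − 1 = 3.
(4·1.4469114643 − 1.4236862683)/(4 − 1) = 1.4546531963
Shift from A(h/2): +0.0077417320.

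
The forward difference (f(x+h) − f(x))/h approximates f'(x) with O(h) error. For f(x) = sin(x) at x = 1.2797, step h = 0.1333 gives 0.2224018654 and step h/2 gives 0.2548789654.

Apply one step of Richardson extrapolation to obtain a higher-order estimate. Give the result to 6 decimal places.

0.287356

With r = 1 the leading error scales as h^1, so the weight is 2^1 = 2.
2*0.2548789654 = 0.5097579308; subtract 0.2224018654 → 0.2873560654
Divide by 2^1 − 1 = 1.
Result: 0.2873560654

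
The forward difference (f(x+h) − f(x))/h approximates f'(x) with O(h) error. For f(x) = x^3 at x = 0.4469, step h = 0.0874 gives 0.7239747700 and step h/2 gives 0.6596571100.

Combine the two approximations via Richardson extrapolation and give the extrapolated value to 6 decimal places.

0.595339

With r = 1 the leading error scales as h^1, so the weight is 2^1 = 2.
Top: 2(0.6596571100) − (0.7239747700) = 0.5953394500
Divide by 2^1 − 1 = 1.
R = 0.5953394500/1 = 0.5953394500
Shift from A(h/2): −0.0643176600.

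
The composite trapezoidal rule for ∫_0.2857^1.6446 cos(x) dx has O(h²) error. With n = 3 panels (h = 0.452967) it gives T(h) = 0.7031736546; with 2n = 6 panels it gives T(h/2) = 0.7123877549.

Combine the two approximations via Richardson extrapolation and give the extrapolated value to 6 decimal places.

0.715459

r = 2: numerator weight 4, denominator 3.
Weighted: 2.8495510196 − 0.7031736546 = 2.1463773650
Extrapolated: 2.1463773650 / 3 = 0.7154591217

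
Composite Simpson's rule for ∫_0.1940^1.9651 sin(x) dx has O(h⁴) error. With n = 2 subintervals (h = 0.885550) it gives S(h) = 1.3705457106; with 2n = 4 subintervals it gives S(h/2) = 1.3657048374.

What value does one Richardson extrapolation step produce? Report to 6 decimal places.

The method has order 4: 2^4 = 16.
Top: 16(1.3657048374) − (1.3705457106) = 20.4807316878
Divide by 2^4 − 1 = 15.
Result: 1.3653821125

1.365382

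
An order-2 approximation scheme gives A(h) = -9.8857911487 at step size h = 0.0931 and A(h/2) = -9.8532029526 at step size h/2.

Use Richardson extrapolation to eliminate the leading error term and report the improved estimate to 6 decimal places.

-9.842340

The method has order 2: 2^2 = 4.
4*(-9.8532029526) = -39.4128118104; (-39.4128118104) − (-9.8857911487) = -29.5270206617
Denominator 4 − 1 = 3.
Extrapolated: (-29.5270206617) / 3 = -9.8423402206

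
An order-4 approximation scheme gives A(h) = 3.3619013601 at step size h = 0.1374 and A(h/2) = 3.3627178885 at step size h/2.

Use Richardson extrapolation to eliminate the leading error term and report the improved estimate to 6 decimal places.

r = 4, so 2^r = 16.
Numerator 16 × A(h/2) − A(h) = 16 × 3.3627178885 − 3.3619013601 = 50.4415848559
(16 × 3.3627178885 − 3.3619013601)/(16 − 1) = 3.3627723237
Correction |R − A(h/2)| = 5.444e-05; gap |A(h/2) − A(h)| = 8.165e-04.

3.362772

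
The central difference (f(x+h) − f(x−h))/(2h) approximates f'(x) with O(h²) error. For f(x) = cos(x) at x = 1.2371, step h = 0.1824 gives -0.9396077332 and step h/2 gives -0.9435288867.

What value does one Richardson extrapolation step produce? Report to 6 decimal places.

r = 2: numerator weight 4, denominator 3.
2^2*A(h/2) = -3.7741155468; minus A(h) gives -2.8345078136.
Denominator 4 − 1 = 3.
Result: -0.9448359379
Gap between inputs: 3.921e-03; correction applied: −0.0013070512.

-0.944836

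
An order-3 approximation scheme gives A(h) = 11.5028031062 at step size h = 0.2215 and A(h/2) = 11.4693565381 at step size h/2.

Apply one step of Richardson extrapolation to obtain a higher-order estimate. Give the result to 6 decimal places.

With r = 3 the leading error scales as h^3, so the weight is 2^3 = 8.
8*11.4693565381 = 91.7548523048; subtract 11.5028031062 → 80.2520491986
Denominator 8 − 1 = 7.
Extrapolated: 80.2520491986 / 7 = 11.4645784569
Correction |R − A(h/2)| = 4.778e-03; gap |A(h/2) − A(h)| = 3.345e-02.

11.464578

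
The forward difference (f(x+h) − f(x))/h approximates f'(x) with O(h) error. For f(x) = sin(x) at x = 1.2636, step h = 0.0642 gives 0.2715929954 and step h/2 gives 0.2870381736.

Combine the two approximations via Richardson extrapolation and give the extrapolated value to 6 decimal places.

r = 1: numerator weight 2, denominator 1.
A(h/2) − A(h) = 0.2870381736 − 0.2715929954 = 0.0154451782
Correction (A(h/2) − A(h))/(2 − 1) = 0.0154451782/1 = 0.0154451782
R = A(h/2) + (A(h/2) − A(h))/1 = 0.2870381736 + 0.0154451782 = 0.3024833518
Correction |R − A(h/2)| = 1.545e-02; gap |A(h/2) − A(h)| = 1.545e-02.

0.302483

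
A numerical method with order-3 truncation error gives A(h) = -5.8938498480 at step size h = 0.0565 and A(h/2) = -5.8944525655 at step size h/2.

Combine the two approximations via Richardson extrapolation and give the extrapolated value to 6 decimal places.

Method order is 3; weight 2^3 = 8.
A(h/2) − A(h) = -5.8944525655 − (-5.8938498480) = -0.0006027175
Divide by 2^3 − 1 = 7: (-0.0006027175)/7 = -0.0000861025
R = A(h/2) + (A(h/2) − A(h))/7 = -5.8944525655 − 0.0000861025 = -5.8945386680

-5.894539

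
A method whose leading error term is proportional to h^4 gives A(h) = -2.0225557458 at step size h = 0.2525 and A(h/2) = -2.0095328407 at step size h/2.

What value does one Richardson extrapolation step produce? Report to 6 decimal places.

-2.008665

Method order is 4; weight 2^4 = 16.
2^4×A(h/2) = -32.1525254512; minus A(h) gives -30.1299697054.
(-30.1299697054) ÷ 15 = -2.0086646470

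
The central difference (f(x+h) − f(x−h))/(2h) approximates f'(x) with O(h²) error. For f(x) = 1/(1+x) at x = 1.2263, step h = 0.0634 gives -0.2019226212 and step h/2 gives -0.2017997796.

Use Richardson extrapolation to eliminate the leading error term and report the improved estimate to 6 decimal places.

Leading term ∝ h^2; use weight 4 = 2^2.
Top: 4(-0.2017997796) − (-0.2019226212) = -0.6052764972
(-0.6052764972) ÷ 3 = -0.2017588324

-0.201759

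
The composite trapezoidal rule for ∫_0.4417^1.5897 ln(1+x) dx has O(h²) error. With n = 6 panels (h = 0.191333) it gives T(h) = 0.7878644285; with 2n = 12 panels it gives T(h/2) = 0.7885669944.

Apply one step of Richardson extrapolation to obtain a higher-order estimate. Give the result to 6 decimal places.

0.788801

r = 2, so 2^r = 4.
4 × 0.7885669944 = 3.1542679776; subtract 0.7878644285 → 2.3664035491
Divide by 2^2 − 1 = 3.
Extrapolated: 2.3664035491 / 3 = 0.7888011830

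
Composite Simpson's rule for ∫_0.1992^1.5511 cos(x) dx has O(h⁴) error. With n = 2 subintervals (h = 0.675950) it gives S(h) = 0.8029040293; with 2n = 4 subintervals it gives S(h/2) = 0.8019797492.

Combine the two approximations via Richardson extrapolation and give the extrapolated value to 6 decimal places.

0.801918

Order 4 gives 2^r = 16 and 2^r − 1 = 15.
Top: 16(0.8019797492) − (0.8029040293) = 12.0287719579
Divide by 2^4 − 1 = 15.
So the Richardson estimate is 0.8019181305.
Gap between inputs: 9.243e-04; correction applied: −0.0000616187.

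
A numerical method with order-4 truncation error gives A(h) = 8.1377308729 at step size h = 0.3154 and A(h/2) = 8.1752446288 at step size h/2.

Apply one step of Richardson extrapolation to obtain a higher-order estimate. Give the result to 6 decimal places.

8.177746

The method has order 4: 2^4 = 16.
2^4·A(h/2) = 130.8039140608; minus A(h) gives 122.6661831879.
Divide by 2^4 − 1 = 15.
R = 122.6661831879/15 = 8.1777455459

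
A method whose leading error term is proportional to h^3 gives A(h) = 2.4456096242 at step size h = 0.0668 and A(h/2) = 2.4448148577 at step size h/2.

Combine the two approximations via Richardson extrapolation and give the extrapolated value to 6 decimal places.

The method has order 3: 2^3 = 8.
8*2.4448148577 − 2.4456096242 = 17.1129092374
Denominator 8 − 1 = 7.
R = 17.1129092374/7 = 2.4447013196

2.444701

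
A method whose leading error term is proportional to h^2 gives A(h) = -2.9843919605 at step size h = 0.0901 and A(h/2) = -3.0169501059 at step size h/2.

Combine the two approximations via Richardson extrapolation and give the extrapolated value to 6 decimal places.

Method order is 2; weight 2^2 = 4.
A(h/2) − A(h) = -3.0169501059 − (-2.9843919605) = -0.0325581454
Divide by 2^2 − 1 = 3: (-0.0325581454)/3 = -0.0108527151
R = -3.0169501059 − 0.0108527151 = -3.0278028210

-3.027803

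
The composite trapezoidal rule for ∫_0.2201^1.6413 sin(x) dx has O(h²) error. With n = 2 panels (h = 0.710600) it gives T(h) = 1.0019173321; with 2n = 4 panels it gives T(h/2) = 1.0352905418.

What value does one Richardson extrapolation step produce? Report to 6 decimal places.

r = 2: numerator weight 4, denominator 3.
4×1.0352905418 = 4.1411621672; subtract 1.0019173321 → 3.1392448351
Denominator 4 − 1 = 3.
Extrapolated: 3.1392448351 / 3 = 1.0464149450

1.046415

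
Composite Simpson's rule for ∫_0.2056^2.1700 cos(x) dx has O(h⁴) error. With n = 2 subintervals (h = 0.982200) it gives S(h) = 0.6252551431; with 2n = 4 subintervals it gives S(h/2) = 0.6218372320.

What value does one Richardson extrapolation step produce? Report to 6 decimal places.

0.621609

Leading term ∝ h^4; use weight 16 = 2^4.
16 × 0.6218372320 = 9.9493957120; subtract 0.6252551431 → 9.3241405689
9.3241405689 ÷ 15 = 0.6216093713
Gap between inputs: 3.418e-03; correction applied: −0.0002278607.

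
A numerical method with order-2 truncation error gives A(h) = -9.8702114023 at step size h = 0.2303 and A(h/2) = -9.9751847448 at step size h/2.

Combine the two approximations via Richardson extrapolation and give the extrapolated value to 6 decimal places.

r = 2: numerator weight 4, denominator 3.
4*(-9.9751847448) = -39.9007389792; subtract (-9.8702114023) → -30.0305275769
Divide by 2^2 − 1 = 3.
So the Richardson estimate is -10.0101758590.
Correction |R − A(h/2)| = 3.499e-02; gap |A(h/2) − A(h)| = 1.050e-01.

-10.010176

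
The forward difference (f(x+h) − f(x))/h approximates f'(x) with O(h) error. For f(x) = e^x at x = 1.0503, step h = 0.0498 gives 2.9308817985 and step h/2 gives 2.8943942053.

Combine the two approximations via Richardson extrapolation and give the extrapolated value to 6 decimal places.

2.857907

Leading term ∝ h^1; use weight 2 = 2^1.
2^1×A(h/2) = 5.7887884106; minus A(h) gives 2.8579066121.
Divide by 2^1 − 1 = 1.
2.8579066121 ÷ 1 = 2.8579066121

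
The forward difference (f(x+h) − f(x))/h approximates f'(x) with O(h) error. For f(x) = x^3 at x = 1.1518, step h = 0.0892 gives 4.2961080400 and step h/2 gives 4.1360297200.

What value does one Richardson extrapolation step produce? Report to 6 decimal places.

3.975951

Order 1 gives 2^r = 2 and 2^r − 1 = 1.
Numerator 2·A(h/2) − A(h) = 2·4.1360297200 − 4.2961080400 = 3.9759514000
Divide by 2^1 − 1 = 1.
(2·4.1360297200 − 4.2961080400)/(2 − 1) = 3.9759514000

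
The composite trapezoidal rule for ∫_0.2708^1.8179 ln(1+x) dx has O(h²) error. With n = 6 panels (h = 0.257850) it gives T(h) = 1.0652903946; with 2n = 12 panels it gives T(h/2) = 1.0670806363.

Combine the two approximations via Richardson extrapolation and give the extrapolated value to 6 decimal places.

r = 2, so 2^r = 4.
4 × 1.0670806363 = 4.2683225452; 4.2683225452 − 1.0652903946 = 3.2030321506
Denominator 4 − 1 = 3.
(4 × 1.0670806363 − 1.0652903946)/(4 − 1) = 1.0676773835

1.067677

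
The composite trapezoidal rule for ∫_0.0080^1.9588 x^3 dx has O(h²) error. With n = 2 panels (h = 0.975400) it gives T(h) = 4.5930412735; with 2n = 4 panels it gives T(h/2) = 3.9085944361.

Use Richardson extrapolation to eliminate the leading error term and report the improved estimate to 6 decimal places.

r = 2, so 2^r = 4.
Difference of the inputs: 3.9085944361 − 4.5930412735 = -0.6844468374
Divide by 2^2 − 1 = 3: (-0.6844468374)/3 = -0.2281489458
R = 3.9085944361 − 0.2281489458 = 3.6804454903

3.680445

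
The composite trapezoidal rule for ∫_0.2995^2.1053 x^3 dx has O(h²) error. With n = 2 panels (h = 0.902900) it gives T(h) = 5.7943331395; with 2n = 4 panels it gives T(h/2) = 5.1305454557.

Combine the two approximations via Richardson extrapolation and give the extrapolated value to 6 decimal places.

The method has order 2: 2^2 = 4.
2^2 × A(h/2) = 20.5221818228; minus A(h) gives 14.7278486833.
14.7278486833 ÷ 3 = 4.9092828944
Gap between inputs: 6.638e-01; correction applied: −0.2212625613.

4.909283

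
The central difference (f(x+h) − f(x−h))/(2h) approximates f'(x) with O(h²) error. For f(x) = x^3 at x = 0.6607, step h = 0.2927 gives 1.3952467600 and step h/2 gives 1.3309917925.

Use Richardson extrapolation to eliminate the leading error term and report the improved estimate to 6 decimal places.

The method has order 2: 2^2 = 4.
Top: 4(1.3309917925) − (1.3952467600) = 3.9287204100
Divide by 2^2 − 1 = 3.
Extrapolated: 3.9287204100 / 3 = 1.3095734700

1.309573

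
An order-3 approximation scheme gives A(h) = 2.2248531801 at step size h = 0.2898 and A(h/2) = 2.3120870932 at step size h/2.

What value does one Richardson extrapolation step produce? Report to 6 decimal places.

2.324549

r = 3, so 2^r = 8.
Difference of the inputs: 2.3120870932 − 2.2248531801 = 0.0872339131
Correction (A(h/2) − A(h))/(8 − 1) = 0.0872339131/7 = 0.0124619876
R = A(h/2) + (A(h/2) − A(h))/7 = 2.3120870932 + 0.0124619876 = 2.3245490808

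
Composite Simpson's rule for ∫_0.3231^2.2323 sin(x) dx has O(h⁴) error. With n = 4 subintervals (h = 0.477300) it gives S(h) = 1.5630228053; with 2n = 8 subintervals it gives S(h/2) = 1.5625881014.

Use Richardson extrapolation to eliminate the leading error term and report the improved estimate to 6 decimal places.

1.562559

Leading term ∝ h^4; use weight 16 = 2^4.
16 × 1.5625881014 − 1.5630228053 = 23.4383868171
Divide by 2^4 − 1 = 15.
(16 × 1.5625881014 − 1.5630228053)/(16 − 1) = 1.5625591211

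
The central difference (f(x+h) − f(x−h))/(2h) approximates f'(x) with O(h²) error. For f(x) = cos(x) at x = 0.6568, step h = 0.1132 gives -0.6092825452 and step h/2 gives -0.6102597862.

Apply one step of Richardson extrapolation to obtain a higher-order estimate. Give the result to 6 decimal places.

The method has order 2: 2^2 = 4.
Top: 4(-0.6102597862) − (-0.6092825452) = -1.8317565996
Denominator 4 − 1 = 3.
Result: -0.6105855332

-0.610586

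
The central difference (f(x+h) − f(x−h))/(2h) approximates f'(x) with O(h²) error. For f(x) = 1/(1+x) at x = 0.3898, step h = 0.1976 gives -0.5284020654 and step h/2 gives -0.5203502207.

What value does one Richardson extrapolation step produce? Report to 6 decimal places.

-0.517666

r = 2: numerator weight 4, denominator 3.
4 × (-0.5203502207) − (-0.5284020654) = -1.5529988174
Denominator 4 − 1 = 3.
Extrapolated: (-1.5529988174) / 3 = -0.5176662725
Shift from A(h/2): +0.0026839482.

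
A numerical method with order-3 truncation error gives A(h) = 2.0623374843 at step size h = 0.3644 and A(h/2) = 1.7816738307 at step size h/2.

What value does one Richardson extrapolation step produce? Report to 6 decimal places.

1.741579

The method has order 3: 2^3 = 8.
Weighted: 14.2533906456 − 2.0623374843 = 12.1910531613
Denominator 8 − 1 = 7.
Extrapolated: 12.1910531613 / 7 = 1.7415790230
Shift from A(h/2): −0.0400948077.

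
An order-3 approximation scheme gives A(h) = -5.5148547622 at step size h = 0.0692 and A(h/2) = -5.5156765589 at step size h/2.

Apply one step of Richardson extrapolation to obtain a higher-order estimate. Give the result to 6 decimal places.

Error is O(h^3); halving h shrinks it by 2^3 = 8.
Difference of the inputs: -5.5156765589 − (-5.5148547622) = -0.0008217967
Correction (A(h/2) − A(h))/(8 − 1) = (-0.0008217967)/7 = -0.0001173995
R = -5.5156765589 − 0.0001173995 = -5.5157939584
Gap between inputs: 8.218e-04; correction applied: −0.0001173995.

-5.515794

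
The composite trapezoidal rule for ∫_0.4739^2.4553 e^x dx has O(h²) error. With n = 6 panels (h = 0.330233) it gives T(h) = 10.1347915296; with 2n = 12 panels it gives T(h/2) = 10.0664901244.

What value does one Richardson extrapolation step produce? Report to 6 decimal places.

10.043723

r = 2: numerator weight 4, denominator 3.
Difference of the inputs: 10.0664901244 − 10.1347915296 = -0.0683014052
Correction (A(h/2) − A(h))/(4 − 1) = (-0.0683014052)/3 = -0.0227671351
R = 10.0664901244 − 0.0227671351 = 10.0437229893
Correction |R − A(h/2)| = 2.277e-02; gap |A(h/2) − A(h)| = 6.830e-02.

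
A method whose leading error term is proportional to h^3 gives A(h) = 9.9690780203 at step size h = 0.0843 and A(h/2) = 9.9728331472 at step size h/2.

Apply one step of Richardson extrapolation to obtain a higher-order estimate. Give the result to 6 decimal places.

9.973370

Leading term ∝ h^3; use weight 8 = 2^3.
8×9.9728331472 = 79.7826651776; 79.7826651776 − 9.9690780203 = 69.8135871573
Divide by 2^3 − 1 = 7.
69.8135871573 ÷ 7 = 9.9733695939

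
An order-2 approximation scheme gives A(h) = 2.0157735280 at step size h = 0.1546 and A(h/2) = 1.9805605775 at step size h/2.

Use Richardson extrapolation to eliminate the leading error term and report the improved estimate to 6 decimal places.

1.968823

Error is O(h^2); halving h shrinks it by 2^2 = 4.
Top: 4(1.9805605775) − (2.0157735280) = 5.9064687820
R = 5.9064687820/3 = 1.9688229273
Shift from A(h/2): −0.0117376502.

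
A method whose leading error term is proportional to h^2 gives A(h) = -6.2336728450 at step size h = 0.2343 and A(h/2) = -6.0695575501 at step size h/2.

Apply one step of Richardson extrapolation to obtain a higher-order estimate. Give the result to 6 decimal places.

With r = 2 the leading error scales as h^2, so the weight is 2^2 = 4.
2^2 × A(h/2) = -24.2782302004; minus A(h) gives -18.0445573554.
Denominator 4 − 1 = 3.
R = (-18.0445573554)/3 = -6.0148524518

-6.014852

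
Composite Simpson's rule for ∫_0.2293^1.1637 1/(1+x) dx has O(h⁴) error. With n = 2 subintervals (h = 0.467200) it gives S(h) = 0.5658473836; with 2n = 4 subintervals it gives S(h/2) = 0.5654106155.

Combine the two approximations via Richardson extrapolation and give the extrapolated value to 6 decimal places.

0.565381

Order 4 gives 2^r = 16 and 2^r − 1 = 15.
Top: 16(0.5654106155) − (0.5658473836) = 8.4807224644
Divide by 2^4 − 1 = 15.
Result: 0.5653814976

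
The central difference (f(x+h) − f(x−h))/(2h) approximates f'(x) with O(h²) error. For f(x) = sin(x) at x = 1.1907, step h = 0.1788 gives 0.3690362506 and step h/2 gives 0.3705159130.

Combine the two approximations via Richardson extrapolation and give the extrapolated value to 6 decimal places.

r = 2, so 2^r = 4.
Difference of the inputs: 0.3705159130 − 0.3690362506 = 0.0014796624
Correction (A(h/2) − A(h))/(4 − 1) = 0.0014796624/3 = 0.0004932208
R = A(h/2) + (A(h/2) − A(h))/3 = 0.3705159130 + 0.0004932208 = 0.3710091338

0.371009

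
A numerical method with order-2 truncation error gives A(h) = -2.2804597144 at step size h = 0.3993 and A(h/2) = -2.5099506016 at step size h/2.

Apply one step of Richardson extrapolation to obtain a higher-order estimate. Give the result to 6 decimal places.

With r = 2 the leading error scales as h^2, so the weight is 2^2 = 4.
2^2*A(h/2) = -10.0398024064; minus A(h) gives -7.7593426920.
Denominator 4 − 1 = 3.
Extrapolated: (-7.7593426920) / 3 = -2.5864475640

-2.586448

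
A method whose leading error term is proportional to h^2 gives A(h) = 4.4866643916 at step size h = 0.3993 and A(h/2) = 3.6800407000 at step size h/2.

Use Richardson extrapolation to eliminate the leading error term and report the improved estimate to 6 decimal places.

r = 2, so 2^r = 4.
4·3.6800407000 = 14.7201628000; subtract 4.4866643916 → 10.2334984084
Divide by 2^2 − 1 = 3.
So the Richardson estimate is 3.4111661361.

3.411166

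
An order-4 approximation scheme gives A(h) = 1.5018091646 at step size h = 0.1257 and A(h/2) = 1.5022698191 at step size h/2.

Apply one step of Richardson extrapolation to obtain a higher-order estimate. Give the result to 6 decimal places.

1.502301

Error is O(h^4); halving h shrinks it by 2^4 = 16.
16·1.5022698191 = 24.0363171056; 24.0363171056 − 1.5018091646 = 22.5345079410
Divide by 2^4 − 1 = 15.
R = 22.5345079410/15 = 1.5023005294
Shift from A(h/2): +0.0000307103.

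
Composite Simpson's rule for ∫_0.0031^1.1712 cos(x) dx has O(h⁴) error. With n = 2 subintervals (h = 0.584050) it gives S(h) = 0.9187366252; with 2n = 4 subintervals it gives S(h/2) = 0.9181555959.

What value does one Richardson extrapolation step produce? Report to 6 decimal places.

r = 4, so 2^r = 16.
Difference of the inputs: 0.9181555959 − 0.9187366252 = -0.0005810293
Divide by 2^4 − 1 = 15: (-0.0005810293)/15 = -0.0000387353
R = 0.9181555959 − 0.0000387353 = 0.9181168606

0.918117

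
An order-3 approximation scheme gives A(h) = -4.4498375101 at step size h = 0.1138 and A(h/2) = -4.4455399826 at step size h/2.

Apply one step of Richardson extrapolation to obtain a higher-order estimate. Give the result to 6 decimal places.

-4.444926

r = 3: numerator weight 8, denominator 7.
8×(-4.4455399826) − (-4.4498375101) = -31.1144823507
Divide by 2^3 − 1 = 7.
Extrapolated: (-31.1144823507) / 7 = -4.4449260501
Correction |R − A(h/2)| = 6.139e-04; gap |A(h/2) − A(h)| = 4.298e-03.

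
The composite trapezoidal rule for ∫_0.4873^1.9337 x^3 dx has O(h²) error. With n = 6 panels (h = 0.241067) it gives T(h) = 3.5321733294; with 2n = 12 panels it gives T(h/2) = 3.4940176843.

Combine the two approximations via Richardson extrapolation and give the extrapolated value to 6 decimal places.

3.481299

Order 2 gives 2^r = 4 and 2^r − 1 = 3.
4·3.4940176843 − 3.5321733294 = 10.4438974078
Divide by 2^2 − 1 = 3.
10.4438974078 ÷ 3 = 3.4812991359
Correction |R − A(h/2)| = 1.272e-02; gap |A(h/2) − A(h)| = 3.816e-02.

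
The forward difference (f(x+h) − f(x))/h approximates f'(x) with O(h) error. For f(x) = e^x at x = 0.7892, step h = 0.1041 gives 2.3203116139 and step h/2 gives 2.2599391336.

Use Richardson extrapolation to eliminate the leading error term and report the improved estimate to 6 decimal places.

2.199567

Leading term ∝ h^1; use weight 2 = 2^1.
2^1·A(h/2) = 4.5198782672; minus A(h) gives 2.1995666533.
R = 2.1995666533/1 = 2.1995666533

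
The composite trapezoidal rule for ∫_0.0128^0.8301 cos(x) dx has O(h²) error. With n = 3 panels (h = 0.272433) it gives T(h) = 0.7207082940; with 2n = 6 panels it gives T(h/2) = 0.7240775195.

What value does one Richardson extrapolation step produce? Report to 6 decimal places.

0.725201

Error is O(h^2); halving h shrinks it by 2^2 = 4.
Top: 4(0.7240775195) − (0.7207082940) = 2.1756017840
R = 2.1756017840/3 = 0.7252005947
Gap between inputs: 3.369e-03; correction applied: +0.0011230752.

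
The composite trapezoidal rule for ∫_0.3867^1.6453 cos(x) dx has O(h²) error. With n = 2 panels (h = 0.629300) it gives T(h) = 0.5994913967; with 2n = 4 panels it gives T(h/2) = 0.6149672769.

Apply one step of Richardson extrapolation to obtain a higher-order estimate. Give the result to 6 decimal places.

0.620126

Error is O(h^2); halving h shrinks it by 2^2 = 4.
4·0.6149672769 − 0.5994913967 = 1.8603777109
R = 1.8603777109/3 = 0.6201259036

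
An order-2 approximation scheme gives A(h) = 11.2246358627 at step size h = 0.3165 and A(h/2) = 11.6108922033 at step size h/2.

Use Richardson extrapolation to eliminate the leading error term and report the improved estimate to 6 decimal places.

11.739644

Method order is 2; weight 2^2 = 4.
Top: 4(11.6108922033) − (11.2246358627) = 35.2189329505
Divide by 2^2 − 1 = 3.
So the Richardson estimate is 11.7396443168.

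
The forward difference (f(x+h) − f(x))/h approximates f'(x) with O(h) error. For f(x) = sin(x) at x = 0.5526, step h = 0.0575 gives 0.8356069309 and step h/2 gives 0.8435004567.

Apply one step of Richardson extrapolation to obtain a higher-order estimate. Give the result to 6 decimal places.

0.851394

r = 1: numerator weight 2, denominator 1.
2·0.8435004567 = 1.6870009134; 1.6870009134 − 0.8356069309 = 0.8513939825
Extrapolated: 0.8513939825 / 1 = 0.8513939825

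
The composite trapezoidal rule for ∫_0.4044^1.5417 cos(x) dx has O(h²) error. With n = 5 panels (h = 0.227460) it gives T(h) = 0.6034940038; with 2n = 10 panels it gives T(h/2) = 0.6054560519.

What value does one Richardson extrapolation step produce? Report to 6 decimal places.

0.606110

Method order is 2; weight 2^2 = 4.
Difference of the inputs: 0.6054560519 − 0.6034940038 = 0.0019620481
Correction (A(h/2) − A(h))/(4 − 1) = 0.0019620481/3 = 0.0006540160
R = A(h/2) + (A(h/2) − A(h))/3 = 0.6054560519 + 0.0006540160 = 0.6061100679
Gap between inputs: 1.962e-03; correction applied: +0.0006540160.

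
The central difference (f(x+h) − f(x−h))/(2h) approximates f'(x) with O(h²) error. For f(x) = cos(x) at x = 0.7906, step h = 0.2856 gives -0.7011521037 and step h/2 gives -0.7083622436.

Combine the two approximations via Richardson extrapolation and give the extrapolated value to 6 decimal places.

-0.710766

Leading term ∝ h^2; use weight 4 = 2^2.
4×(-0.7083622436) − (-0.7011521037) = -2.1322968707
Denominator 4 − 1 = 3.
So the Richardson estimate is -0.7107656236.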